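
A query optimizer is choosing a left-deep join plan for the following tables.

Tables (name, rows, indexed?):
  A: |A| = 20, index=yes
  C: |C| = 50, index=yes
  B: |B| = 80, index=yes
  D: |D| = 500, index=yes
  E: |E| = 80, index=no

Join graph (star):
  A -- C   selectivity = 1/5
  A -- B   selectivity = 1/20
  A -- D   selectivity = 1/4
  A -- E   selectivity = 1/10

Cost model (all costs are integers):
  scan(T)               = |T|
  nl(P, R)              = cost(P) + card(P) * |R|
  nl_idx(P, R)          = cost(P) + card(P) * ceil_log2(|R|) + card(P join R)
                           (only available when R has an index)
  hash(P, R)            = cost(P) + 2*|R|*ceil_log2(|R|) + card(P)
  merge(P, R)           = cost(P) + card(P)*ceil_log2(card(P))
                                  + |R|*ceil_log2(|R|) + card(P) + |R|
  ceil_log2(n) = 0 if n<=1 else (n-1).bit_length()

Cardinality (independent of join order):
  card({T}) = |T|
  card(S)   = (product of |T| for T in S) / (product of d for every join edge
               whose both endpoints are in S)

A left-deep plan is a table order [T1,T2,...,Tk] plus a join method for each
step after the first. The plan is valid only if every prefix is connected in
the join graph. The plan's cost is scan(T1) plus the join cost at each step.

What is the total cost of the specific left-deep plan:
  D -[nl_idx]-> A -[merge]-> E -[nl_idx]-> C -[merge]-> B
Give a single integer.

step 1: scan D: cost=500, card=500
step 2: join A via nl_idx
    card(P join A) = 500*20/(4) = 2500
    cost = 500 + 500*5 + 2500 = 5500
step 3: join E via merge
    card(P join E) = 2500*80/(10) = 20000
    cost = 5500 + 2500*12 + 80*7 + 2500 + 80 = 38640
step 4: join C via nl_idx
    card(P join C) = 20000*50/(5) = 200000
    cost = 38640 + 20000*6 + 200000 = 358640
step 5: join B via merge
    card(P join B) = 200000*80/(20) = 800000
    cost = 358640 + 200000*18 + 80*7 + 200000 + 80 = 4159280

4159280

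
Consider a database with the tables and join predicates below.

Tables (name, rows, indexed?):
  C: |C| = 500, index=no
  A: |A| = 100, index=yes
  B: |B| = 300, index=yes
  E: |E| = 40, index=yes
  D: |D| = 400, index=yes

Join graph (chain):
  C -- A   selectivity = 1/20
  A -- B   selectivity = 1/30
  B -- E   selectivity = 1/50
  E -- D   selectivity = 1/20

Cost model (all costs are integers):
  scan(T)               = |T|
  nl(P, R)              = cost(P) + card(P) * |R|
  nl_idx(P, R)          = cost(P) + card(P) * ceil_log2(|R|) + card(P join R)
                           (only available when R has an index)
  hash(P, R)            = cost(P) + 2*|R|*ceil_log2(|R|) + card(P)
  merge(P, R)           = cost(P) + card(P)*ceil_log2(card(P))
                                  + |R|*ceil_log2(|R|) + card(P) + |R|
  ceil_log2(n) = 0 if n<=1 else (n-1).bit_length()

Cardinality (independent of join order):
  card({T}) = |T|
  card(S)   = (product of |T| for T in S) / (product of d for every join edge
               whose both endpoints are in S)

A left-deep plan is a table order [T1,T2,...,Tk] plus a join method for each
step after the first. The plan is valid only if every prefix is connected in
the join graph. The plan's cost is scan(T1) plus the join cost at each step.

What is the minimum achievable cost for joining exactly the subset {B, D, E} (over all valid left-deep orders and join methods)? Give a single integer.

Selinger DP over subsets of {B,D,E}:
  {B}: scan cost=300, card=300
  {E}: scan cost=40, card=40
  {D}: scan cost=400, card=400
  {BE}: card=240; try (B,nl_idx)→640, (E,hash)→1080, (E,nl_idx)→2340, (B,merge)→3320, (E,merge)→3580, (B,hash)→5480 …(+2); best=640 via (B,nl_idx)
  {DE}: card=800; try (D,nl_idx)→1200, (E,hash)→1280, (E,nl_idx)→3600, (D,merge)→4320, (E,merge)→4680, (D,hash)→7280 …(+2); best=1200 via (D,nl_idx)
  {BDE}: card=4800; try (D,merge)→6800, (B,hash)→7400, (D,nl_idx)→7600, (D,hash)→8080, (B,merge)→13000, (B,nl_idx)→13200 …(+2); best=6800 via (D,merge)

6800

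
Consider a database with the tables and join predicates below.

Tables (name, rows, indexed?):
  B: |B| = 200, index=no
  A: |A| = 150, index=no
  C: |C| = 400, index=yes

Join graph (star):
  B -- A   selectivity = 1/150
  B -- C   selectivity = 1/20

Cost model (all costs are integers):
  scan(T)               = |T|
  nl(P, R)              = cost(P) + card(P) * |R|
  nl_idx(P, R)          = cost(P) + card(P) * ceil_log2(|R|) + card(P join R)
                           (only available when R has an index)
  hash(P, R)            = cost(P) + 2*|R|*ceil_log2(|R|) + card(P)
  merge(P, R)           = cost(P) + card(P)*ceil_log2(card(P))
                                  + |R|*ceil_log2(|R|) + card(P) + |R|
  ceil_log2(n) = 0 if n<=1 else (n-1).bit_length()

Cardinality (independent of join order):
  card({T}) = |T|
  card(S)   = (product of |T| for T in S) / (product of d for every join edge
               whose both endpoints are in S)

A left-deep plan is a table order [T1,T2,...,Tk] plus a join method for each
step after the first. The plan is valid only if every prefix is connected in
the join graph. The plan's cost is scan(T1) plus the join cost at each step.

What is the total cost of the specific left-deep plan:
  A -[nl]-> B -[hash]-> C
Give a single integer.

step 1: scan A: cost=150, card=150
step 2: join B via nl
    card(P join B) = 150*200/(150) = 200
    cost = 150 + 150*200 = 30150
step 3: join C via hash
    card(P join C) = 200*400/(20) = 4000
    cost = 30150 + 2*400*9 + 200 = 37550

37550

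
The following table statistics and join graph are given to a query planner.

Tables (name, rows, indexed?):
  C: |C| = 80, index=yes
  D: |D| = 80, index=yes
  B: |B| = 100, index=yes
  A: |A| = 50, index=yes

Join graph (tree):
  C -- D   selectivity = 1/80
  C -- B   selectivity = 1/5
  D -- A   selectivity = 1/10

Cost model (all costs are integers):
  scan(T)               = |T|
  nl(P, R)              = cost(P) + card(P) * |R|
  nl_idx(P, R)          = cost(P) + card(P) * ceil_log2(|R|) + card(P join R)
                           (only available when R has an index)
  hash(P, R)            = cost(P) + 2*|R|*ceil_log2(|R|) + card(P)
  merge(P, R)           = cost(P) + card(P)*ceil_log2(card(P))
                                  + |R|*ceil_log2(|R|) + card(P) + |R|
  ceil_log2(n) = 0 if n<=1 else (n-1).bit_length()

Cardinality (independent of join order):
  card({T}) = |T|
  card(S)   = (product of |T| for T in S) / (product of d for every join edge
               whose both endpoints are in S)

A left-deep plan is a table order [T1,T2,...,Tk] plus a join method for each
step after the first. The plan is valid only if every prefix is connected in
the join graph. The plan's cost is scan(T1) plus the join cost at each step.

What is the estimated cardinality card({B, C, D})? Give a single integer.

Tables in S: B(100), C(80), D(80)
Edges inside S: C-D(d=80), C-B(d=5)
numerator = 100 * 80 * 80 = 640000
denominator = 80 * 5 = 400
card(S) = 640000 / 400 = 1600

1600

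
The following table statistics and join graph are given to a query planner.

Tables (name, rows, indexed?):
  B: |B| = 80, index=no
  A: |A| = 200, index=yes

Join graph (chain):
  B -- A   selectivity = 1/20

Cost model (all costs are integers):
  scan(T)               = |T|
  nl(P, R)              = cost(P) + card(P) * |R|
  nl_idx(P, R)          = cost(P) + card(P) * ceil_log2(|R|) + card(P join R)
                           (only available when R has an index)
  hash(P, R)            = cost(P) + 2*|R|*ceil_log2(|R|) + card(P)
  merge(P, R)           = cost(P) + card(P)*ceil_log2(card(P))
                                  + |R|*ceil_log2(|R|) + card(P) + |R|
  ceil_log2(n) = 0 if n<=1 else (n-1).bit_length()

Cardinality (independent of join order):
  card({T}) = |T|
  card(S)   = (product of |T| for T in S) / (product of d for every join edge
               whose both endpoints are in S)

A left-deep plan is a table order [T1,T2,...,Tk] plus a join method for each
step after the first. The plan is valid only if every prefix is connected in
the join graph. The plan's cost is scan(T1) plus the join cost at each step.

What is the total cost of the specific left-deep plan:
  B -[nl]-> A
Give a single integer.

16080

step 1: scan B: cost=80, card=80
step 2: join A via nl
    card(P join A) = 80*200/(20) = 800
    cost = 80 + 80*200 = 16080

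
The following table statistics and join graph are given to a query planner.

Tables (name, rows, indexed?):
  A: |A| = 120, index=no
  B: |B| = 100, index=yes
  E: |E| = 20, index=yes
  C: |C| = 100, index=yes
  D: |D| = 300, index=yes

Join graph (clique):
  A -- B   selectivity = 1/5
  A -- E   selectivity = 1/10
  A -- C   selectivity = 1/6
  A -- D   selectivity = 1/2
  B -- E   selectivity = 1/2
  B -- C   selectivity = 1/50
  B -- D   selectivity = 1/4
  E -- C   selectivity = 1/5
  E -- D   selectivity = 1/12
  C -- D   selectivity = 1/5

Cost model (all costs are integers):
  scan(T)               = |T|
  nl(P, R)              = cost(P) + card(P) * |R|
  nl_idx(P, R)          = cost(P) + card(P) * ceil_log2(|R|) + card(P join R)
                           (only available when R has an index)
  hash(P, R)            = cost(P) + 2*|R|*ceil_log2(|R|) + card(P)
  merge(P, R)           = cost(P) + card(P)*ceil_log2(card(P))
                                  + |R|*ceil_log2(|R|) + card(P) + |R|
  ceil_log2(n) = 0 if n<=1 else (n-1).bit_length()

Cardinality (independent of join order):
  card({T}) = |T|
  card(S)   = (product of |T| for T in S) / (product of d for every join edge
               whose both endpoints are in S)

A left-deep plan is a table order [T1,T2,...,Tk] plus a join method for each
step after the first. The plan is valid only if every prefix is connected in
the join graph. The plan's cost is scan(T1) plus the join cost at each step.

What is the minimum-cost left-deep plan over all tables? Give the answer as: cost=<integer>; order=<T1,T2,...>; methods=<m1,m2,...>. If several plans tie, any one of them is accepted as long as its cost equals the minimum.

Selinger DP (subsets sized 1..n):
  {A}: scan cost=120, card=120
  {B}: scan cost=100, card=100
  {E}: scan cost=20, card=20
  {C}: scan cost=100, card=100
  {D}: scan cost=300, card=300
  {AB}: card=2400; try (B,hash)→1640, (A,merge)→1860, (B,merge)→1880, (A,hash)→1880, (B,nl_idx)→3360, (A,nl)→12100 …(+1); best=1640 via (B,hash)
  {AE}: card=240; try (E,hash)→440, (E,nl_idx)→960, (A,merge)→1100, (E,merge)→1200, (A,hash)→1720, (A,nl)→2420 …(+1); best=440 via (E,hash)
  {AC}: card=2000; try (C,hash)→1640, (A,merge)→1860, (C,merge)→1880, (A,hash)→1880, (C,nl_idx)→2960, (A,nl)→12100 …(+1); best=1640 via (C,hash)
  {AD}: card=18000; try (A,hash)→2280, (D,merge)→4080, (A,merge)→4260, (D,hash)→5640, (D,nl_idx)→19200, (D,nl)→36120 …(+1); best=2280 via (A,hash)
  {BE}: card=1000; try (E,hash)→400, (B,merge)→940, (E,merge)→1020, (B,nl_idx)→1160, (B,hash)→1440, (E,nl_idx)→1600 …(+2); best=400 via (E,hash)
  {BC}: card=200; try (C,nl_idx)→1000, (B,nl_idx)→1000, (C,hash)→1600, (B,hash)→1600, (C,merge)→1700, (B,merge)→1700 …(+2); best=1000 via (C,nl_idx)
  {BD}: card=7500; try (B,hash)→2000, (D,merge)→3900, (B,merge)→4100, (D,hash)→5600, (D,nl_idx)→8500, (B,nl_idx)→9900 …(+2); best=2000 via (B,hash)
  {CE}: card=400; try (E,hash)→400, (C,nl_idx)→560, (C,merge)→940, (E,nl_idx)→1000, (E,merge)→1020, (C,hash)→1440 …(+2); best=400 via (E,hash)
  {DE}: card=500; try (D,nl_idx)→700, (E,hash)→800, (E,nl_idx)→2300, (D,merge)→3140, (E,merge)→3420, (D,hash)→5440 …(+2); best=700 via (D,nl_idx)
  {CD}: card=6000; try (C,hash)→2000, (D,merge)→3900, (C,merge)→4100, (D,hash)→5600, (D,nl_idx)→7000, (C,nl_idx)→8400 …(+2); best=2000 via (C,hash)
  {ABE}: card=2400; try (B,hash)→2080, (A,hash)→3080, (B,merge)→3400, (E,hash)→4240, (B,nl_idx)→4520, (A,merge)→12360 …(+5); best=2080 via (B,hash)
  {ABC}: card=800; try (A,hash)→2880, (A,merge)→3760, (B,hash)→5040, (C,hash)→5440, (B,nl_idx)→16440, (C,nl_idx)→19240 …(+5); best=2880 via (A,hash)
  {ABD}: card=90000; try (D,hash)→9440, (A,hash)→11180, (B,hash)→21680, (D,merge)→35840, (A,merge)→107960, (D,nl_idx)→113240 …(+5); best=9440 via (D,hash)
  {ACE}: card=800; try (C,hash)→2080, (A,hash)→2480, (C,nl_idx)→2920, (C,merge)→3400, (E,hash)→3840, (A,merge)→5360 …(+5); best=2080 via (C,hash)
  {ADE}: card=3000; try (A,hash)→2880, (D,merge)→5600, (D,nl_idx)→5600, (D,hash)→6080, (A,merge)→6660, (E,hash)→20480 …(+5); best=2880 via (A,hash)
  {ACD}: card=60000; try (D,hash)→9040, (A,hash)→9680, (C,hash)→21680, (D,merge)→28640, (D,nl_idx)→79640, (A,merge)→86960 …(+5); best=9040 via (D,hash)
  {BCE}: card=400; try (E,hash)→1400, (B,hash)→2200, (E,nl_idx)→2400, (C,hash)→2800, (E,merge)→2920, (B,nl_idx)→3600 …(+6); best=1400 via (E,hash)
  {BDE}: card=6250; try (B,hash)→2600, (B,merge)→6500, (D,hash)→6800, (E,hash)→9700, (B,nl_idx)→10450, (D,merge)→14400 …(+6); best=2600 via (B,hash)
  {BCD}: card=3000; try (D,merge)→5800, (D,nl_idx)→5800, (D,hash)→6600, (B,hash)→9400, (C,hash)→10900, (B,nl_idx)→47000 …(+6); best=5800 via (D,merge)
  {CDE}: card=2000; try (C,hash)→2600, (D,nl_idx)→6000, (D,hash)→6200, (C,nl_idx)→6200, (C,merge)→6500, (D,merge)→7400 …(+6); best=2600 via (C,hash)
  {ABCE}: card=160; try (A,hash)→3480, (E,hash)→3880, (B,hash)→4280, (C,hash)→5880, (A,merge)→6360, (E,nl_idx)→7040 …(+9); best=3480 via (A,hash)
  {ABDE}: card=7500; try (B,hash)→7280, (D,hash)→9880, (A,hash)→10530, (D,nl_idx)→31180, (B,nl_idx)→31380, (D,merge)→36280 …(+9); best=7280 via (B,hash)
  {ABCD}: card=6000; try (D,hash)→9080, (A,hash)→10480, (D,merge)→14680, (D,nl_idx)→16080, (A,merge)→45760, (B,hash)→70440 …(+9); best=9080 via (D,hash)
  {ACDE}: card=2000; try (A,hash)→6280, (C,hash)→7280, (D,hash)→8280, (D,nl_idx)→11280, (D,merge)→13880, (C,nl_idx)→25880 …(+9); best=6280 via (A,hash)
  {BCDE}: card=500; try (D,nl_idx)→5500, (B,hash)→6000, (D,hash)→7200, (D,merge)→8400, (E,hash)→9000, (C,hash)→10250 …(+10); best=5500 via (D,nl_idx)
  {ABCDE}: card=100; try (D,nl_idx)→5020, (A,hash)→7680, (D,merge)→7920, (D,hash)→9040, (B,hash)→9680, (A,merge)→11460 …(+13); best=5020 via (D,nl_idx)

cost=5020; order=B,C,E,A,D; methods=nl_idx,hash,hash,nl_idx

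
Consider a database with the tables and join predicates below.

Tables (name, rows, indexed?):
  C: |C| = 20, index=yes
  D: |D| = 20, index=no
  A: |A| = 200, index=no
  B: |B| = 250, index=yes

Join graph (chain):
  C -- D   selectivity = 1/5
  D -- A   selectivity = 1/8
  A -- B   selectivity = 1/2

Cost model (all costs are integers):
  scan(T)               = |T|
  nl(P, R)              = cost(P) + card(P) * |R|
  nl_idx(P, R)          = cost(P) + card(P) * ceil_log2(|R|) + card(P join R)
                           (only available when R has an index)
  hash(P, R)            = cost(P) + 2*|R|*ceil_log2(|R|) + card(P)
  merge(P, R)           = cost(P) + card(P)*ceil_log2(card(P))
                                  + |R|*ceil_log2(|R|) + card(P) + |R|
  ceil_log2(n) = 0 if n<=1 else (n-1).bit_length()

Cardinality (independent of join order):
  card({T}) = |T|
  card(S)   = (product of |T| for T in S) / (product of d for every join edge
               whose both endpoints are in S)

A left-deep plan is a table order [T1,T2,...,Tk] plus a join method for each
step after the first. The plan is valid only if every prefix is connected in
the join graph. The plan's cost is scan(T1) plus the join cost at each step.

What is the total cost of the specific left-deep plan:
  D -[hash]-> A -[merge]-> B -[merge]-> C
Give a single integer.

1073110

step 1: scan D: cost=20, card=20
step 2: join A via hash
    card(P join A) = 20*200/(8) = 500
    cost = 20 + 2*200*8 + 20 = 3240
step 3: join B via merge
    card(P join B) = 500*250/(2) = 62500
    cost = 3240 + 500*9 + 250*8 + 500 + 250 = 10490
step 4: join C via merge
    card(P join C) = 62500*20/(5) = 250000
    cost = 10490 + 62500*16 + 20*5 + 62500 + 20 = 1073110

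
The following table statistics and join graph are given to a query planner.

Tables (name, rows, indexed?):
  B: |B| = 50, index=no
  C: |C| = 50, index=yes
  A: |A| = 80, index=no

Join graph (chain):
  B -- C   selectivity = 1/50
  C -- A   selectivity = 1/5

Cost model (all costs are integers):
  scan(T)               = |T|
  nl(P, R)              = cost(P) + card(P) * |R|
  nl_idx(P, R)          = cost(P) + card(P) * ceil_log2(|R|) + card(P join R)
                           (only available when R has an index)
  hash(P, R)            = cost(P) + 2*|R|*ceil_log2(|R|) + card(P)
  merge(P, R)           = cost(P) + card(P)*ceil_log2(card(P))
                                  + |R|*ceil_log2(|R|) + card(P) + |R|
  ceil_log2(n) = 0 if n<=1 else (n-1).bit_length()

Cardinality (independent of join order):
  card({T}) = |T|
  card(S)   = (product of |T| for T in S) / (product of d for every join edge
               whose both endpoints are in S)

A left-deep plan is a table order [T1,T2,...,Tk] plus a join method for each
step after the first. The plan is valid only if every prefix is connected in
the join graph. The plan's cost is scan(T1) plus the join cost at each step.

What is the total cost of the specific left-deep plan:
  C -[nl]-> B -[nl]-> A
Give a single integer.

6550

step 1: scan C: cost=50, card=50
step 2: join B via nl
    card(P join B) = 50*50/(50) = 50
    cost = 50 + 50*50 = 2550
step 3: join A via nl
    card(P join A) = 50*80/(5) = 800
    cost = 2550 + 50*80 = 6550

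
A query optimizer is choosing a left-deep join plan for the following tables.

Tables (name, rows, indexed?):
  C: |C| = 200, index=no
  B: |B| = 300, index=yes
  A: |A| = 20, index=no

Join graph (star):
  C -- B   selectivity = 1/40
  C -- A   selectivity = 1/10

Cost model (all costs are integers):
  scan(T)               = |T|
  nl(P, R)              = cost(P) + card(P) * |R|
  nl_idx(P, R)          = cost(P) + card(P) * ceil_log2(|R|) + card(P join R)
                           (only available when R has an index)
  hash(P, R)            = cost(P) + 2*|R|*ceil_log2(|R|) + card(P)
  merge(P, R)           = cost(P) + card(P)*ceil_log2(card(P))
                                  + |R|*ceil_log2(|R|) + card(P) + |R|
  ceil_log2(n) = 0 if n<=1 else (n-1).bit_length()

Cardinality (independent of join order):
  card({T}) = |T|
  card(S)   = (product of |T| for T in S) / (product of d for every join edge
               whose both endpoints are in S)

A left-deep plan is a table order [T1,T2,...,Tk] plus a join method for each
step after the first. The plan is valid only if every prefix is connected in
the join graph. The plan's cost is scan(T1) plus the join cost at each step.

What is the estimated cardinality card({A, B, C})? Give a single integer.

3000

Tables in S: A(20), B(300), C(200)
Edges inside S: C-B(d=40), C-A(d=10)
numerator = 20 * 300 * 200 = 1200000
denominator = 40 * 10 = 400
card(S) = 1200000 / 400 = 3000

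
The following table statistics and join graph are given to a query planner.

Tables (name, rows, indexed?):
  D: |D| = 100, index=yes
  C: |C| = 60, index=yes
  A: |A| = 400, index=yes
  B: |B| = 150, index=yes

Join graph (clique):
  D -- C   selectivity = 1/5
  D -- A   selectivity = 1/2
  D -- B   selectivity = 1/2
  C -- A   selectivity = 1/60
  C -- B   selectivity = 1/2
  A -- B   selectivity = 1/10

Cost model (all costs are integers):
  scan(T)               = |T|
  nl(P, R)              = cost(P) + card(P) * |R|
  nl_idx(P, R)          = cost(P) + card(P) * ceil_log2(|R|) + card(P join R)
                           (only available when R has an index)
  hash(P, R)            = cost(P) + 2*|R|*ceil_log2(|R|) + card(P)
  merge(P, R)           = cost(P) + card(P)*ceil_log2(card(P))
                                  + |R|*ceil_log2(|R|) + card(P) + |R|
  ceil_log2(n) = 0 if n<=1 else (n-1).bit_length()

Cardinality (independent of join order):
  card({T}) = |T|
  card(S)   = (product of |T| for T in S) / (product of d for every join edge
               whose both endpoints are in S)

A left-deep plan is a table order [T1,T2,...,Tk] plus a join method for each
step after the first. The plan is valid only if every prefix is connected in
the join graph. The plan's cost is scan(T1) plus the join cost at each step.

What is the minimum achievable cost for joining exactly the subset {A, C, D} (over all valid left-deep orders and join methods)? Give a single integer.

2800

Selinger DP over subsets of {A,C,D}:
  {D}: scan cost=100, card=100
  {C}: scan cost=60, card=60
  {A}: scan cost=400, card=400
  {CD}: card=1200; try (C,hash)→920, (D,merge)→1280, (C,merge)→1320, (D,hash)→1520, (D,nl_idx)→1680, (C,nl_idx)→1900 …(+2); best=920 via (C,hash)
  {AD}: card=20000; try (D,hash)→2200, (A,merge)→4900, (D,merge)→5200, (A,hash)→7400, (A,nl_idx)→21000, (D,nl_idx)→23200 …(+2); best=2200 via (D,hash)
  {AC}: card=400; try (A,nl_idx)→1000, (C,hash)→1520, (C,nl_idx)→3200, (A,merge)→4480, (C,merge)→4820, (A,hash)→7320 …(+2); best=1000 via (A,nl_idx)
  {ACD}: card=4000; try (D,hash)→2800, (D,merge)→5800, (D,nl_idx)→7800, (A,hash)→9320, (A,nl_idx)→15720, (A,merge)→19320 …(+6); best=2800 via (D,hash)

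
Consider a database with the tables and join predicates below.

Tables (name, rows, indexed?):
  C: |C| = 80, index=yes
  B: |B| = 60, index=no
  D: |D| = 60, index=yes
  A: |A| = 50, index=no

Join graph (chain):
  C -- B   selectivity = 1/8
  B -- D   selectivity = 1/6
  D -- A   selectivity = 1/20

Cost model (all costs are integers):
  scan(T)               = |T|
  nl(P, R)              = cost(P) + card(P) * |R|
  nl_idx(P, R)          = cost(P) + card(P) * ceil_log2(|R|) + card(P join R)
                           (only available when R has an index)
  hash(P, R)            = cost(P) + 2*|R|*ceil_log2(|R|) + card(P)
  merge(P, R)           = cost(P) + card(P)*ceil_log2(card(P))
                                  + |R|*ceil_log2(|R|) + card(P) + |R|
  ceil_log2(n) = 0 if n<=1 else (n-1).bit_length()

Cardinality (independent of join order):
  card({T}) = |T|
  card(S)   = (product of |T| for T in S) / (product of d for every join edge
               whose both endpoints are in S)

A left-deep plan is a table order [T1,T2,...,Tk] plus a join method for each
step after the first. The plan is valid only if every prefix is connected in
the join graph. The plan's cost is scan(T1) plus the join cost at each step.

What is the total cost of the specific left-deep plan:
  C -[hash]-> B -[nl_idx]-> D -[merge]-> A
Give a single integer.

step 1: scan C: cost=80, card=80
step 2: join B via hash
    card(P join B) = 80*60/(8) = 600
    cost = 80 + 2*60*6 + 80 = 880
step 3: join D via nl_idx
    card(P join D) = 600*60/(6) = 6000
    cost = 880 + 600*6 + 6000 = 10480
step 4: join A via merge
    card(P join A) = 6000*50/(20) = 15000
    cost = 10480 + 6000*13 + 50*6 + 6000 + 50 = 94830

94830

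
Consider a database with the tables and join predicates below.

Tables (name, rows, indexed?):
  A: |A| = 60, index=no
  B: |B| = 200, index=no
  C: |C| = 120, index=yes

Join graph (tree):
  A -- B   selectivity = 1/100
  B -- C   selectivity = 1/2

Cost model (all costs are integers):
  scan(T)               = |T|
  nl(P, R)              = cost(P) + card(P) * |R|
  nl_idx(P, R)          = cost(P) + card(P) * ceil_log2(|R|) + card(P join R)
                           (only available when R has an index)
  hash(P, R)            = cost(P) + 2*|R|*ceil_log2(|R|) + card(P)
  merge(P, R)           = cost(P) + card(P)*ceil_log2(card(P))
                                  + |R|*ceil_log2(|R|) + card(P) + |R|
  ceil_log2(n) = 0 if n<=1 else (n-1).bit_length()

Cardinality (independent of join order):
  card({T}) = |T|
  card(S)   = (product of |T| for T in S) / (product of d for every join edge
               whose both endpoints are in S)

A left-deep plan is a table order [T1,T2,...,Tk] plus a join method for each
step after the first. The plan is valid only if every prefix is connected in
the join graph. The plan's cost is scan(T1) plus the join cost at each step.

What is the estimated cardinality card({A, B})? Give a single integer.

Tables in S: A(60), B(200)
Edges inside S: A-B(d=100)
numerator = 60 * 200 = 12000
denominator = 100 = 100
card(S) = 12000 / 100 = 120

120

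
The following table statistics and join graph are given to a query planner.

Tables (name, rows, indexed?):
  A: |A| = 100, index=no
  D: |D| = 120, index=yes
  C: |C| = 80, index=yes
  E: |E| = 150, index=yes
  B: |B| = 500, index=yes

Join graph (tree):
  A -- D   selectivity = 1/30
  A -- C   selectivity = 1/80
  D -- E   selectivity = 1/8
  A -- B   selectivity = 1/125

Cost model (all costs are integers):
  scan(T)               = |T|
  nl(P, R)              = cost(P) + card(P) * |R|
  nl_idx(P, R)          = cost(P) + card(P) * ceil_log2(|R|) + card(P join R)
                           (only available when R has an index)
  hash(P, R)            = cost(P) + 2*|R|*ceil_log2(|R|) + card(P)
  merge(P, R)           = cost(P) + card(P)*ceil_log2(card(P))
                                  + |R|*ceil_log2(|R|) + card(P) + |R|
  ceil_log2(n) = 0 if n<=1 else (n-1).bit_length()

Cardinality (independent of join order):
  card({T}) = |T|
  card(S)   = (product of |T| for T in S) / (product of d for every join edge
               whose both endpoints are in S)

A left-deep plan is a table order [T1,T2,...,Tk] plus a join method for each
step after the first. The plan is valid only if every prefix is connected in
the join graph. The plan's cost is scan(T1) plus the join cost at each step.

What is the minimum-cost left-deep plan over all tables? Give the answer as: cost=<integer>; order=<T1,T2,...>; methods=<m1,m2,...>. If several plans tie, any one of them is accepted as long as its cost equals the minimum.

cost=8280; order=A,C,B,D,E; methods=nl_idx,nl_idx,hash,hash

Selinger DP (subsets sized 1..n):
  {A}: scan cost=100, card=100
  {D}: scan cost=120, card=120
  {C}: scan cost=80, card=80
  {E}: scan cost=150, card=150
  {B}: scan cost=500, card=500
  {AD}: card=400; try (D,nl_idx)→1200, (A,hash)→1640, (D,merge)→1860, (D,hash)→1880, (A,merge)→1880, (D,nl)→12100 …(+1); best=1200 via (D,nl_idx)
  {AC}: card=100; try (C,nl_idx)→900, (C,hash)→1320, (A,merge)→1520, (C,merge)→1540, (A,hash)→1560, (A,nl)→8080 …(+1); best=900 via (C,nl_idx)
  {AB}: card=400; try (B,nl_idx)→1400, (A,hash)→2400, (B,merge)→5900, (A,merge)→6300, (B,hash)→9200, (B,nl)→50100 …(+1); best=1400 via (B,nl_idx)
  {DE}: card=2250; try (D,hash)→1980, (E,merge)→2430, (D,merge)→2460, (E,hash)→2640, (E,nl_idx)→3330, (D,nl_idx)→3450 …(+2); best=1980 via (D,hash)
  {ACD}: card=400; try (D,nl_idx)→2000, (D,merge)→2660, (D,hash)→2680, (C,hash)→2720, (C,nl_idx)→4400, (C,merge)→5840 …(+2); best=2000 via (D,nl_idx)
  {ADE}: card=7500; try (E,hash)→4000, (A,hash)→5630, (E,merge)→6550, (E,nl_idx)→11900, (A,merge)→32030, (E,nl)→61200 …(+1); best=4000 via (E,hash)
  {ABD}: card=1600; try (D,hash)→3480, (D,nl_idx)→5800, (D,merge)→6360, (B,nl_idx)→6400, (B,merge)→10200, (B,hash)→10600 …(+2); best=3480 via (D,hash)
  {ABC}: card=400; try (B,nl_idx)→2200, (C,hash)→2920, (C,nl_idx)→4600, (C,merge)→6040, (B,merge)→6700, (B,hash)→10000 …(+2); best=2200 via (B,nl_idx)
  {ACDE}: card=7500; try (E,hash)→4800, (E,merge)→7350, (C,hash)→12620, (E,nl_idx)→12700, (E,nl)→62000, (C,nl_idx)→64000 …(+2); best=4800 via (E,hash)
  {ABCD}: card=1600; try (D,hash)→4280, (C,hash)→6200, (D,nl_idx)→6600, (D,merge)→7160, (B,nl_idx)→7200, (B,merge)→11000 …(+6); best=4280 via (D,hash)
  {ABDE}: card=30000; try (E,hash)→7480, (B,hash)→20500, (E,merge)→24030, (E,nl_idx)→46280, (B,nl_idx)→101500, (B,merge)→114000 …(+2); best=7480 via (E,hash)
  {ABCDE}: card=30000; try (E,hash)→8280, (B,hash)→21300, (E,merge)→24830, (C,hash)→38600, (E,nl_idx)→47080, (B,nl_idx)→102300 …(+6); best=8280 via (E,hash)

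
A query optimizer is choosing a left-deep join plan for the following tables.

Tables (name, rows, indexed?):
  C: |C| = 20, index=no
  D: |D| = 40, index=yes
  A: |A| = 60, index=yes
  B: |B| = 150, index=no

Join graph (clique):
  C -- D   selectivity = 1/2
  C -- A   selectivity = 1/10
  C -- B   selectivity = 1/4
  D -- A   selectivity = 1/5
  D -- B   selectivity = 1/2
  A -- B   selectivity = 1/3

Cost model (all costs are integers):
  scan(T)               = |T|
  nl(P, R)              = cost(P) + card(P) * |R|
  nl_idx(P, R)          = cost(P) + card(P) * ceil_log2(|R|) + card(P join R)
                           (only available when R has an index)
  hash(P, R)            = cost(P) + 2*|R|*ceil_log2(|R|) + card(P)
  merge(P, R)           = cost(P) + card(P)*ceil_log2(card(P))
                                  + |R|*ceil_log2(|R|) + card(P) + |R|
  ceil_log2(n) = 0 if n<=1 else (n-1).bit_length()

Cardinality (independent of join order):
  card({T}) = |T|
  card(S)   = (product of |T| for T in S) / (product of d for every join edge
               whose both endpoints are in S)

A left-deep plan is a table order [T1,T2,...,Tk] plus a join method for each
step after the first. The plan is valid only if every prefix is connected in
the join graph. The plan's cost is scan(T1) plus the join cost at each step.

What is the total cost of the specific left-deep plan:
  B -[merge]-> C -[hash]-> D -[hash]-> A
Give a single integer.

11070

step 1: scan B: cost=150, card=150
step 2: join C via merge
    card(P join C) = 150*20/(4) = 750
    cost = 150 + 150*8 + 20*5 + 150 + 20 = 1620
step 3: join D via hash
    card(P join D) = 750*40/(2*2) = 7500
    cost = 1620 + 2*40*6 + 750 = 2850
step 4: join A via hash
    card(P join A) = 7500*60/(10*5*3) = 3000
    cost = 2850 + 2*60*6 + 7500 = 11070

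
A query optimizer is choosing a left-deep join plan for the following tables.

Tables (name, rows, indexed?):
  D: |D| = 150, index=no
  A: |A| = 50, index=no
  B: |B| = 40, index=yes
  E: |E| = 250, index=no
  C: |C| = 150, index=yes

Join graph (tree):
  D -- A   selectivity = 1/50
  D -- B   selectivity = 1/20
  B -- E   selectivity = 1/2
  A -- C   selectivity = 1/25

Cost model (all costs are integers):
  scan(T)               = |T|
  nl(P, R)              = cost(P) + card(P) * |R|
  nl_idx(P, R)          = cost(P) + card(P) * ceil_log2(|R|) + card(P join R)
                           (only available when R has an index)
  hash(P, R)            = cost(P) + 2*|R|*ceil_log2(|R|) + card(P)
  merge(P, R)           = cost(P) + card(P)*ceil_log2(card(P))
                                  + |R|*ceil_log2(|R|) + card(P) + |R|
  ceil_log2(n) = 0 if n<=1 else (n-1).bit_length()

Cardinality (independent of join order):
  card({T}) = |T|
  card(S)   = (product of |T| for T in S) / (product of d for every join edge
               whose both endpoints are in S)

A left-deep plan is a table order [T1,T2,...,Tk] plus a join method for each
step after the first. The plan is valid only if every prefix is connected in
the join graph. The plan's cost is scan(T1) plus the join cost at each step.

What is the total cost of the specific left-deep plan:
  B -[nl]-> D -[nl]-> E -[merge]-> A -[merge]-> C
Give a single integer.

step 1: scan B: cost=40, card=40
step 2: join D via nl
    card(P join D) = 40*150/(20) = 300
    cost = 40 + 40*150 = 6040
step 3: join E via nl
    card(P join E) = 300*250/(2) = 37500
    cost = 6040 + 300*250 = 81040
step 4: join A via merge
    card(P join A) = 37500*50/(50) = 37500
    cost = 81040 + 37500*16 + 50*6 + 37500 + 50 = 718890
step 5: join C via merge
    card(P join C) = 37500*150/(25) = 225000
    cost = 718890 + 37500*16 + 150*8 + 37500 + 150 = 1357740

1357740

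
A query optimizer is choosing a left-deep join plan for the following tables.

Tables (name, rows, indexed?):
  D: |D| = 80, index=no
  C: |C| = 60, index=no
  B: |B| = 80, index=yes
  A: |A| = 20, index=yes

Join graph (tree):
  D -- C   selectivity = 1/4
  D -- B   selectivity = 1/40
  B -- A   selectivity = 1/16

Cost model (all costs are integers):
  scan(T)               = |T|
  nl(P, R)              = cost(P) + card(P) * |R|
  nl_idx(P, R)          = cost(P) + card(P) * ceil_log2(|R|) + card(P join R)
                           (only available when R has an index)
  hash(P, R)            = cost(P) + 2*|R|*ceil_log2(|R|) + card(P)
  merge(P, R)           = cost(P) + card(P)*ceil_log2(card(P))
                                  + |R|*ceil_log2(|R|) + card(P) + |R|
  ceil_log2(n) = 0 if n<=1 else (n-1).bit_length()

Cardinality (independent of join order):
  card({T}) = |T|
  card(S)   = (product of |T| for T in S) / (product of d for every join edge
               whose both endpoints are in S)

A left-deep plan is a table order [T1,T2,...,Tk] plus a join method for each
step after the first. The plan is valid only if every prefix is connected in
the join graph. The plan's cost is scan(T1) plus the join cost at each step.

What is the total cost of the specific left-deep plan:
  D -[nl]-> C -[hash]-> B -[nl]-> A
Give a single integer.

step 1: scan D: cost=80, card=80
step 2: join C via nl
    card(P join C) = 80*60/(4) = 1200
    cost = 80 + 80*60 = 4880
step 3: join B via hash
    card(P join B) = 1200*80/(40) = 2400
    cost = 4880 + 2*80*7 + 1200 = 7200
step 4: join A via nl
    card(P join A) = 2400*20/(16) = 3000
    cost = 7200 + 2400*20 = 55200

55200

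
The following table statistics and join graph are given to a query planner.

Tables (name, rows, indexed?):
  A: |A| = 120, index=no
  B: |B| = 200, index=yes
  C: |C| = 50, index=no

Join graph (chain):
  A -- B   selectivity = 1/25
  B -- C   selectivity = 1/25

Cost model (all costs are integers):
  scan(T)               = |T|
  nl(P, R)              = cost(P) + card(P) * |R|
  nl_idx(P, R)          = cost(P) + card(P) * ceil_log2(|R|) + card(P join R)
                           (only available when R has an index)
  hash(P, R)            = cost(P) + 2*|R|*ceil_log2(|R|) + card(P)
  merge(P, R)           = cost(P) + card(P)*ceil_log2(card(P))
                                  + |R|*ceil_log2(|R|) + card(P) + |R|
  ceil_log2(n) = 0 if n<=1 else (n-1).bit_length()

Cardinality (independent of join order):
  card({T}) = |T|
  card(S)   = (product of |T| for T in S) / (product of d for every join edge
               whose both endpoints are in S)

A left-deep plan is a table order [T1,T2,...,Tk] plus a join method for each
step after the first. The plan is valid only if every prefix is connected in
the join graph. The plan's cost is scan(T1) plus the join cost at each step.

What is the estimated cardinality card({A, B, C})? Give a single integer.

Tables in S: A(120), B(200), C(50)
Edges inside S: A-B(d=25), B-C(d=25)
numerator = 120 * 200 * 50 = 1200000
denominator = 25 * 25 = 625
card(S) = 1200000 / 625 = 1920

1920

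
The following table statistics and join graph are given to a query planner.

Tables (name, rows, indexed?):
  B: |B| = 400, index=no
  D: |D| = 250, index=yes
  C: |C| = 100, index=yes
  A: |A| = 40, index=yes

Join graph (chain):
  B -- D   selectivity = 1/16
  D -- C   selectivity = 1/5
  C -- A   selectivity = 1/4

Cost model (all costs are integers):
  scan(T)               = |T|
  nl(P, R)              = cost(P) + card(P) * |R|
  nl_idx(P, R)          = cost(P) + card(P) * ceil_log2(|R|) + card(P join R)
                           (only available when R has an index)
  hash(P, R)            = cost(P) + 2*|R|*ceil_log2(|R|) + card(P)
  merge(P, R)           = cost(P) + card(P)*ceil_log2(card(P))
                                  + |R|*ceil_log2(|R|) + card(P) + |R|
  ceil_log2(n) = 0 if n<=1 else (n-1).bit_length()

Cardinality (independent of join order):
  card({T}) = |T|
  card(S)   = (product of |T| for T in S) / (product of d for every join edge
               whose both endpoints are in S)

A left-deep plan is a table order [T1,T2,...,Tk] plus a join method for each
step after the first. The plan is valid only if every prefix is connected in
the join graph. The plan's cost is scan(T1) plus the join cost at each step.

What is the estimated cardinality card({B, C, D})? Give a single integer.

Tables in S: B(400), C(100), D(250)
Edges inside S: B-D(d=16), D-C(d=5)
numerator = 400 * 100 * 250 = 10000000
denominator = 16 * 5 = 80
card(S) = 10000000 / 80 = 125000

125000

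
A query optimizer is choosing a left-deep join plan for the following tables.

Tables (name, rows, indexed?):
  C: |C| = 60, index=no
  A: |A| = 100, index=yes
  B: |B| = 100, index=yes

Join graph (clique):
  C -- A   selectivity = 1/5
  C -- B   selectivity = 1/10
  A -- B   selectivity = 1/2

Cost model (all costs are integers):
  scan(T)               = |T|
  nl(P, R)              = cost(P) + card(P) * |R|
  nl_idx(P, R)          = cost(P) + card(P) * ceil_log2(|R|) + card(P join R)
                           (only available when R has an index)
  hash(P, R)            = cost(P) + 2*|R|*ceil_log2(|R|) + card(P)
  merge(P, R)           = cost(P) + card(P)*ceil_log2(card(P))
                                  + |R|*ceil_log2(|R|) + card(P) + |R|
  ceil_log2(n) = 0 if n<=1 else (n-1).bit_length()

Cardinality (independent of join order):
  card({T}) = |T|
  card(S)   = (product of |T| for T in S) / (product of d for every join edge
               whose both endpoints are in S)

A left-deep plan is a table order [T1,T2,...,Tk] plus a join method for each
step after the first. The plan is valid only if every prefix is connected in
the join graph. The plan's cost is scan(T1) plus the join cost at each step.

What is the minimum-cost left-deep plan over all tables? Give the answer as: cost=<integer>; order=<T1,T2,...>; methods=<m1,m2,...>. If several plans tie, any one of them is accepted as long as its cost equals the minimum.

Selinger DP (subsets sized 1..n):
  {C}: scan cost=60, card=60
  {A}: scan cost=100, card=100
  {B}: scan cost=100, card=100
  {AC}: card=1200; try (C,hash)→920, (A,merge)→1280, (C,merge)→1320, (A,hash)→1520, (A,nl_idx)→1680, (A,nl)→6060 …(+1); best=920 via (C,hash)
  {BC}: card=600; try (C,hash)→920, (B,nl_idx)→1080, (B,merge)→1280, (C,merge)→1320, (B,hash)→1520, (B,nl)→6060 …(+1); best=920 via (C,hash)
  {AB}: card=5000; try (B,hash)→1600, (A,hash)→1600, (B,merge)→1700, (A,merge)→1700, (B,nl_idx)→5800, (A,nl_idx)→5800 …(+2); best=1600 via (B,hash)
  {ABC}: card=6000; try (A,hash)→2920, (B,hash)→3520, (C,hash)→7320, (A,merge)→8320, (A,nl_idx)→11120, (B,nl_idx)→15320 …(+5); best=2920 via (A,hash)

cost=2920; order=B,C,A; methods=hash,hash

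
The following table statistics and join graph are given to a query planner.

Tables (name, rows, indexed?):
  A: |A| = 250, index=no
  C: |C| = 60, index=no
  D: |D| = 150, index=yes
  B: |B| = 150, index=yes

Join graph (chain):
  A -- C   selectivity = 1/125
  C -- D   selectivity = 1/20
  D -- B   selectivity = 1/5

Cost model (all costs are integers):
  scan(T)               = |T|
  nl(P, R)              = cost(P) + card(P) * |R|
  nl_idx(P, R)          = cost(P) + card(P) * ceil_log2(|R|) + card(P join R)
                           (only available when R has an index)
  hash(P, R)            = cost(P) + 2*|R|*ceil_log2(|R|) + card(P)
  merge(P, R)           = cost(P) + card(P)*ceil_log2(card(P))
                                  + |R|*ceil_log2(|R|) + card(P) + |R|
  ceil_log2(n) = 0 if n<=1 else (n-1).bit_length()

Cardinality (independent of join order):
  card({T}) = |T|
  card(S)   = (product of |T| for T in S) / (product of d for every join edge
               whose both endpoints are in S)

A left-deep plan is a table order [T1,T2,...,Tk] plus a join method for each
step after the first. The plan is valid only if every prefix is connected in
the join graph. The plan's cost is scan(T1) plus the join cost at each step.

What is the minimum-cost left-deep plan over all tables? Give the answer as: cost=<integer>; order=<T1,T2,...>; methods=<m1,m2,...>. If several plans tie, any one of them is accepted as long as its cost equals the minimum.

cost=6380; order=A,C,D,B; methods=hash,nl_idx,hash

Selinger DP (subsets sized 1..n):
  {A}: scan cost=250, card=250
  {C}: scan cost=60, card=60
  {D}: scan cost=150, card=150
  {B}: scan cost=150, card=150
  {AC}: card=120; try (C,hash)→1220, (A,merge)→2730, (C,merge)→2920, (A,hash)→4120, (A,nl)→15060, (C,nl)→15250; best=1220 via (C,hash)
  {CD}: card=450; try (D,nl_idx)→990, (C,hash)→1020, (D,merge)→1830, (C,merge)→1920, (D,hash)→2520, (D,nl)→9060 …(+1); best=990 via (D,nl_idx)
  {BD}: card=4500; try (D,hash)→2700, (B,hash)→2700, (D,merge)→2850, (B,merge)→2850, (D,nl_idx)→5850, (B,nl_idx)→5850 …(+2); best=2700 via (D,hash)
  {ACD}: card=900; try (D,nl_idx)→3080, (D,merge)→3530, (D,hash)→3740, (A,hash)→5440, (A,merge)→7740, (D,nl)→19220 …(+1); best=3080 via (D,nl_idx)
  {BCD}: card=13500; try (B,hash)→3840, (B,merge)→6840, (C,hash)→7920, (B,nl_idx)→18090, (C,merge)→66120, (B,nl)→68490 …(+1); best=3840 via (B,hash)
  {ABCD}: card=27000; try (B,hash)→6380, (B,merge)→14330, (A,hash)→21340, (B,nl_idx)→37280, (B,nl)→138080, (A,merge)→208590 …(+1); best=6380 via (B,hash)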